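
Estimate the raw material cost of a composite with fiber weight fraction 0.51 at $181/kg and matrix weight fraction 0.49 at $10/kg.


Cost = cost_f*Wf + cost_m*Wm = 181*0.51 + 10*0.49 = $97.21/kg

$97.21/kg


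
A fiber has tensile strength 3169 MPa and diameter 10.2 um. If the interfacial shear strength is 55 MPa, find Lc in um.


Lc = sigma_f * d / (2 * tau_i) = 3169 * 10.2 / (2 * 55) = 293.9 um

293.9 um


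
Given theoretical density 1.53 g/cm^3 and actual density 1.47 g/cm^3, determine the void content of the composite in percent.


Void% = (rho_theo - rho_actual)/rho_theo * 100 = (1.53 - 1.47)/1.53 * 100 = 3.92%

3.92%


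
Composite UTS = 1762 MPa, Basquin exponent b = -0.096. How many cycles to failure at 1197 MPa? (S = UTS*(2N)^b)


N = 0.5 * (S/UTS)^(1/b) = 0.5 * (1197/1762)^(1/-0.096) = 28.0576 cycles

28.0576 cycles


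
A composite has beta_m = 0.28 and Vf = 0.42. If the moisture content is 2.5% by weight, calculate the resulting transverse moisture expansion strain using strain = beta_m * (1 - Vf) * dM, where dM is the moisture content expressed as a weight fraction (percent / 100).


dM = 2.5/100 = 0.025
strain = beta_m * (1-Vf) * dM = 0.28 * 0.58 * 0.025 = 0.00406

0.00406


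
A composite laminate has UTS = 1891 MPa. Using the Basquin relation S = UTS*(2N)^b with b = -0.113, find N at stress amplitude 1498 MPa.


N = 0.5 * (S/UTS)^(1/b) = 0.5 * (1498/1891)^(1/-0.113) = 3.9298 cycles

3.9298 cycles


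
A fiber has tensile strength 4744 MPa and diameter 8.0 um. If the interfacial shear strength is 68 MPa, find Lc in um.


Lc = sigma_f * d / (2 * tau_i) = 4744 * 8.0 / (2 * 68) = 279.1 um

279.1 um


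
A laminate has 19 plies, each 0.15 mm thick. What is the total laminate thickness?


h = n * t_ply = 19 * 0.15 = 2.85 mm

2.85 mm


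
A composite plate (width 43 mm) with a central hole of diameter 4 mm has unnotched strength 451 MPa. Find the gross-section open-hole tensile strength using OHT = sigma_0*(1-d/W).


OHT = sigma_0*(1-d/W) = 451*(1-4/43) = 409.0 MPa

409.0 MPa


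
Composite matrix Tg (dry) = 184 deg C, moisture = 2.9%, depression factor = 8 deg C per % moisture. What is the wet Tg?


Tg_wet = Tg_dry - k*moisture = 184 - 8*2.9 = 160.8 deg C

160.8 deg C


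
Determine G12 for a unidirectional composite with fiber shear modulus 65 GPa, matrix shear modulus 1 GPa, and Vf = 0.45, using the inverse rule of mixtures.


1/G12 = Vf/Gf + (1-Vf)/Gm = 0.45/65 + 0.55/1
G12 = 1.8 GPa

1.8 GPa


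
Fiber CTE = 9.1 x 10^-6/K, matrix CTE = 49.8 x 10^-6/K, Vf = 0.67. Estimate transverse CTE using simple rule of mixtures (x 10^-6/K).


alpha_2 = alpha_f*Vf + alpha_m*(1-Vf) = 9.1*0.67 + 49.8*0.33 = 22.5 x 10^-6/K

22.5 x 10^-6/K


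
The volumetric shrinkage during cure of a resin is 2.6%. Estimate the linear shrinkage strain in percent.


Linear shrinkage ≈ vol_shrink/3 = 2.6/3 = 0.867%

0.867%


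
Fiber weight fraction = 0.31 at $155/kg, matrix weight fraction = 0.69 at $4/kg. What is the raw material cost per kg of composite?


Cost = cost_f*Wf + cost_m*Wm = 155*0.31 + 4*0.69 = $50.81/kg

$50.81/kg


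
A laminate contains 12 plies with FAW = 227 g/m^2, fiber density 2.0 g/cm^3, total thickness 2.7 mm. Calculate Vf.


Vf = n * FAW / (rho_f * h * 1000) = 12 * 227 / (2.0 * 2.7 * 1000) = 0.5044

0.5044


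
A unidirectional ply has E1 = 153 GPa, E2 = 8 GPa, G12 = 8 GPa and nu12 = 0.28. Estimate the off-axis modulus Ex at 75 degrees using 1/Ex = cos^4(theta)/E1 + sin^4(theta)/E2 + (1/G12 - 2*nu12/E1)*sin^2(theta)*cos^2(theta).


cos^4(75) = 0.004487, sin^4(75) = 0.870513, sin^2(75)*cos^2(75) = 0.0625
1/G12 - 2*nu12/E1 = 1/8 - 2*0.28/153 = 0.12134 GPa^-1
1/Ex = 0.004487/153 + 0.870513/8 + 0.12134*0.0625 = 0.1164272 GPa^-1
Ex = 8.59 GPa

8.59 GPa


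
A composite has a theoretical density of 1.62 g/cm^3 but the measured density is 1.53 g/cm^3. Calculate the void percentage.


Void% = (rho_theo - rho_actual)/rho_theo * 100 = (1.62 - 1.53)/1.62 * 100 = 5.56%

5.56%


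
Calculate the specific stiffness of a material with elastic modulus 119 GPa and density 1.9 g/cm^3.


Specific stiffness = E/rho = 119/1.9 = 62.6 GPa/(g/cm^3)

62.6 GPa/(g/cm^3)


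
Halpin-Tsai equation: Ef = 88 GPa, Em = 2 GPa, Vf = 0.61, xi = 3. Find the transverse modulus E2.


eta = (Ef/Em - 1)/(Ef/Em + xi) = (44.0 - 1)/(44.0 + 3) = 0.9149
E2 = Em*(1+xi*eta*Vf)/(1-eta*Vf) = 12.1 GPa

12.1 GPa


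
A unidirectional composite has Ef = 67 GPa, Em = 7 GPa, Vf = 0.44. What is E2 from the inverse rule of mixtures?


1/E2 = Vf/Ef + (1-Vf)/Em = 0.44/67 + 0.56/7
E2 = 11.55 GPa

11.55 GPa


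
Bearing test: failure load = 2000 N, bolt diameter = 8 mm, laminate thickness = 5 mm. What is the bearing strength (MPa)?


sigma_br = F/(d*h) = 2000/(8*5) = 50.0 MPa

50.0 MPa


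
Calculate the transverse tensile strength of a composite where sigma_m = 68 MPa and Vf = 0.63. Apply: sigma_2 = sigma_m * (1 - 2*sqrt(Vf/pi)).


factor = 1 - 2*sqrt(0.63/pi) = 0.1044
sigma_2 = 68 * 0.1044 = 7.1 MPa

7.1 MPa


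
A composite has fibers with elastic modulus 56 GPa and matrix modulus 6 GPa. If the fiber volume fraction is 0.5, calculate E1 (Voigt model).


E1 = Ef*Vf + Em*(1-Vf) = 56*0.5 + 6*0.5 = 31.0 GPa

31.0 GPa


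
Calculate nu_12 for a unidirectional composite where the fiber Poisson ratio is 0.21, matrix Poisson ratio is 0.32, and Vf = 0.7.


nu_12 = nu_f*Vf + nu_m*(1-Vf) = 0.21*0.7 + 0.32*0.3 = 0.243

0.243


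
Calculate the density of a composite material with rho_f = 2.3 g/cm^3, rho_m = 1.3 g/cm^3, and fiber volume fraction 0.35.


rho_c = rho_f*Vf + rho_m*(1-Vf) = 2.3*0.35 + 1.3*0.65 = 1.65 g/cm^3

1.65 g/cm^3


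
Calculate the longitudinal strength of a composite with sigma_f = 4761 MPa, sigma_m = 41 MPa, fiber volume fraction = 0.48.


sigma_1 = sigma_f*Vf + sigma_m*(1-Vf) = 4761*0.48 + 41*0.52 = 2306.6 MPa

2306.6 MPa


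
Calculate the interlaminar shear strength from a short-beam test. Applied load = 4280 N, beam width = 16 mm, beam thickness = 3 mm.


ILSS = 3F/(4bh) = 3*4280/(4*16*3) = 66.88 MPa

66.88 MPa


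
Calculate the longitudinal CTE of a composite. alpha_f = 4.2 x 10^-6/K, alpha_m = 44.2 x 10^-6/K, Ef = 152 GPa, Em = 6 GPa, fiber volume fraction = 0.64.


E1 = Ef*Vf + Em*(1-Vf) = 99.44
alpha_1 = (alpha_f*Ef*Vf + alpha_m*Em*(1-Vf))/E1 = 5.07 x 10^-6/K

5.07 x 10^-6/K


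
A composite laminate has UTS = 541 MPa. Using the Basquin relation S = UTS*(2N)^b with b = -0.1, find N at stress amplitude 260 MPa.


N = 0.5 * (S/UTS)^(1/b) = 0.5 * (260/541)^(1/-0.1) = 760.6926 cycles

760.6926 cycles


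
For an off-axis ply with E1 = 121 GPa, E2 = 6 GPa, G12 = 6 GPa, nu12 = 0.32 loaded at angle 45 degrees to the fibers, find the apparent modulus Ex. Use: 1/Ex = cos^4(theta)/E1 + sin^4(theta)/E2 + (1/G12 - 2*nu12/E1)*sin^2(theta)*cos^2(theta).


cos^4(45) = 0.25, sin^4(45) = 0.25, sin^2(45)*cos^2(45) = 0.25
1/G12 - 2*nu12/E1 = 1/6 - 2*0.32/121 = 0.161377 GPa^-1
1/Ex = 0.25/121 + 0.25/6 + 0.161377*0.25 = 0.0840771 GPa^-1
Ex = 11.89 GPa

11.89 GPa


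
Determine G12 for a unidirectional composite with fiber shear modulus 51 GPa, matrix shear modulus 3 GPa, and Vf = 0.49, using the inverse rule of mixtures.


1/G12 = Vf/Gf + (1-Vf)/Gm = 0.49/51 + 0.51/3
G12 = 5.57 GPa

5.57 GPa


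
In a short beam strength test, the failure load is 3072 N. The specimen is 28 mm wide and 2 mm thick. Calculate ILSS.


ILSS = 3F/(4bh) = 3*3072/(4*28*2) = 41.14 MPa

41.14 MPa


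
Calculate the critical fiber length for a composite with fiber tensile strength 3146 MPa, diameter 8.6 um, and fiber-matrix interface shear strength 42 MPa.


Lc = sigma_f * d / (2 * tau_i) = 3146 * 8.6 / (2 * 42) = 322.1 um

322.1 um


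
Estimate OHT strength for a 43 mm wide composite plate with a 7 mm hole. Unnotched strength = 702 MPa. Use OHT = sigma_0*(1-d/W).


OHT = sigma_0*(1-d/W) = 702*(1-7/43) = 587.7 MPa

587.7 MPa


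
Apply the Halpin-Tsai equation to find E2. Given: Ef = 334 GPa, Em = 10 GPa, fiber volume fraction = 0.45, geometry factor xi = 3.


eta = (Ef/Em - 1)/(Ef/Em + xi) = (33.4 - 1)/(33.4 + 3) = 0.8901
E2 = Em*(1+xi*eta*Vf)/(1-eta*Vf) = 36.73 GPa

36.73 GPa


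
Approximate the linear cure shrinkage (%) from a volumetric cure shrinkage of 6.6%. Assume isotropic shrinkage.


Linear shrinkage ≈ vol_shrink/3 = 6.6/3 = 2.2%

2.2%


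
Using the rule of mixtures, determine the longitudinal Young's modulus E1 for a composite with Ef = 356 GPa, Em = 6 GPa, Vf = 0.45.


E1 = Ef*Vf + Em*(1-Vf) = 356*0.45 + 6*0.55 = 163.5 GPa

163.5 GPa


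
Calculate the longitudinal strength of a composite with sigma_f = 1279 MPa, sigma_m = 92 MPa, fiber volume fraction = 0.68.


sigma_1 = sigma_f*Vf + sigma_m*(1-Vf) = 1279*0.68 + 92*0.32 = 899.2 MPa

899.2 MPa


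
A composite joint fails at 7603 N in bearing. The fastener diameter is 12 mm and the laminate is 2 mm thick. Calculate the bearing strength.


sigma_br = F/(d*h) = 7603/(12*2) = 316.8 MPa

316.8 MPa


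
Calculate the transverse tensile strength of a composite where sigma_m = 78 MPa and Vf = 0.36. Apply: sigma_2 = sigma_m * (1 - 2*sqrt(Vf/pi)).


factor = 1 - 2*sqrt(0.36/pi) = 0.323
sigma_2 = 78 * 0.323 = 25.19 MPa

25.19 MPa


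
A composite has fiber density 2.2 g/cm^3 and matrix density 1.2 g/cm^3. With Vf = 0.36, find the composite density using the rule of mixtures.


rho_c = rho_f*Vf + rho_m*(1-Vf) = 2.2*0.36 + 1.2*0.64 = 1.56 g/cm^3

1.56 g/cm^3


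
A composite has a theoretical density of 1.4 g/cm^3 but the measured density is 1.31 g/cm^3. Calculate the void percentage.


Void% = (rho_theo - rho_actual)/rho_theo * 100 = (1.4 - 1.31)/1.4 * 100 = 6.43%

6.43%


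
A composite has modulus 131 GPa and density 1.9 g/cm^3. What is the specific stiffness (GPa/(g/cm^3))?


Specific stiffness = E/rho = 131/1.9 = 68.9 GPa/(g/cm^3)

68.9 GPa/(g/cm^3)


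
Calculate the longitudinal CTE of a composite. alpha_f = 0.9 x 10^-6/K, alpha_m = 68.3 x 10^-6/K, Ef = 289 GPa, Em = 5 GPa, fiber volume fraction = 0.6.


E1 = Ef*Vf + Em*(1-Vf) = 175.4
alpha_1 = (alpha_f*Ef*Vf + alpha_m*Em*(1-Vf))/E1 = 1.67 x 10^-6/K

1.67 x 10^-6/K


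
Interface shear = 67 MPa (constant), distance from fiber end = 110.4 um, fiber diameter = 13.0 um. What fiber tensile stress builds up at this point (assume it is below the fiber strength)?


Force balance: sigma_f * (pi*d^2/4) = tau * (pi*d) * x  ->  sigma_f = 4 * tau * x / d
sigma_f = 4 * 67 * 110.4 / 13.0 = 2275.9 MPa

2275.9 MPa


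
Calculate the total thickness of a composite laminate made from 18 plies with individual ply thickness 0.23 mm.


h = n * t_ply = 18 * 0.23 = 4.14 mm

4.14 mm


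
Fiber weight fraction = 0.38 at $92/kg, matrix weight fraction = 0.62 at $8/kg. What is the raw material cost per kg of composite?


Cost = cost_f*Wf + cost_m*Wm = 92*0.38 + 8*0.62 = $39.92/kg

$39.92/kg


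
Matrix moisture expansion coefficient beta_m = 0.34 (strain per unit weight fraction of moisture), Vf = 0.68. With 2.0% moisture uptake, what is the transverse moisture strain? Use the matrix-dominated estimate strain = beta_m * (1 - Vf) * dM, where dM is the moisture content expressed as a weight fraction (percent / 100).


dM = 2.0/100 = 0.02
strain = beta_m * (1-Vf) * dM = 0.34 * 0.32 * 0.02 = 0.002176

0.002176


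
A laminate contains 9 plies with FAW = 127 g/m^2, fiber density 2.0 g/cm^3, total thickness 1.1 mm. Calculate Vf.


Vf = n * FAW / (rho_f * h * 1000) = 9 * 127 / (2.0 * 1.1 * 1000) = 0.5195

0.5195


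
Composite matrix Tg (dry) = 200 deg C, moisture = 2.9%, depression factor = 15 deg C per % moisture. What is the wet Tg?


Tg_wet = Tg_dry - k*moisture = 200 - 15*2.9 = 156.5 deg C

156.5 deg C


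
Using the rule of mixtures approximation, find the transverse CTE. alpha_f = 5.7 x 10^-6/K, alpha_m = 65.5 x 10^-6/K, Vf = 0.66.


alpha_2 = alpha_f*Vf + alpha_m*(1-Vf) = 5.7*0.66 + 65.5*0.34 = 26.0 x 10^-6/K

26.0 x 10^-6/K


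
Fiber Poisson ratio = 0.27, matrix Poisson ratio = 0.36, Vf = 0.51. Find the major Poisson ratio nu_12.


nu_12 = nu_f*Vf + nu_m*(1-Vf) = 0.27*0.51 + 0.36*0.49 = 0.3141

0.3141


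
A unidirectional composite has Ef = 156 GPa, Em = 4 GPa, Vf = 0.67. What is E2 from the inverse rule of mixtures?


1/E2 = Vf/Ef + (1-Vf)/Em = 0.67/156 + 0.33/4
E2 = 11.52 GPa

11.52 GPa


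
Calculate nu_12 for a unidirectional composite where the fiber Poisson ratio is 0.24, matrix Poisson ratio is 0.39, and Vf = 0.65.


nu_12 = nu_f*Vf + nu_m*(1-Vf) = 0.24*0.65 + 0.39*0.35 = 0.2925

0.2925


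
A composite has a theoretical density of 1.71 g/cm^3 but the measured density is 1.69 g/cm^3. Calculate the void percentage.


Void% = (rho_theo - rho_actual)/rho_theo * 100 = (1.71 - 1.69)/1.71 * 100 = 1.17%

1.17%


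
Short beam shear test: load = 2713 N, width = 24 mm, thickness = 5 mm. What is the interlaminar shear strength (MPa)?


ILSS = 3F/(4bh) = 3*2713/(4*24*5) = 16.96 MPa

16.96 MPa


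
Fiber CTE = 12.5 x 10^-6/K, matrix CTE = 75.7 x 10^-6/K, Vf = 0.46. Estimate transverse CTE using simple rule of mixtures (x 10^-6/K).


alpha_2 = alpha_f*Vf + alpha_m*(1-Vf) = 12.5*0.46 + 75.7*0.54 = 46.6 x 10^-6/K

46.6 x 10^-6/K


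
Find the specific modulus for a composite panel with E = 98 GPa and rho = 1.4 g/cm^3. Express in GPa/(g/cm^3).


Specific stiffness = E/rho = 98/1.4 = 70.0 GPa/(g/cm^3)

70.0 GPa/(g/cm^3)


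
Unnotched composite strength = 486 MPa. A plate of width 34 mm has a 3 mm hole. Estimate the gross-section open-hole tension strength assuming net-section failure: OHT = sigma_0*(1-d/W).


OHT = sigma_0*(1-d/W) = 486*(1-3/34) = 443.1 MPa

443.1 MPa


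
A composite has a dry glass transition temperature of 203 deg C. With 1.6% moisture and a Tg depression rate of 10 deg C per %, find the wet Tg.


Tg_wet = Tg_dry - k*moisture = 203 - 10*1.6 = 187.0 deg C

187.0 deg C


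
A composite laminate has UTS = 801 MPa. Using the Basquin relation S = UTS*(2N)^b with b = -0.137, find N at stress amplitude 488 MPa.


N = 0.5 * (S/UTS)^(1/b) = 0.5 * (488/801)^(1/-0.137) = 18.6151 cycles

18.6151 cycles


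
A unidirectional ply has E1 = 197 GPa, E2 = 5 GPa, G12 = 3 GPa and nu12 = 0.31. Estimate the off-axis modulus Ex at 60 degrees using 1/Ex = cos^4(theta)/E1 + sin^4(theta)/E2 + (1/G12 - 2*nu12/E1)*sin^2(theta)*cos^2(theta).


cos^4(60) = 0.0625, sin^4(60) = 0.5625, sin^2(60)*cos^2(60) = 0.1875
1/G12 - 2*nu12/E1 = 1/3 - 2*0.31/197 = 0.330186 GPa^-1
1/Ex = 0.0625/197 + 0.5625/5 + 0.330186*0.1875 = 0.1747272 GPa^-1
Ex = 5.72 GPa

5.72 GPa


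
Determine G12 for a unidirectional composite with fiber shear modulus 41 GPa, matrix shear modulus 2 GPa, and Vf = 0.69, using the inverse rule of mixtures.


1/G12 = Vf/Gf + (1-Vf)/Gm = 0.69/41 + 0.31/2
G12 = 5.82 GPa

5.82 GPa


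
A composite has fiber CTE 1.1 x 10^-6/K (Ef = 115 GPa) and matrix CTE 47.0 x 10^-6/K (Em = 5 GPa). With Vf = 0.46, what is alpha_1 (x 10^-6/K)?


E1 = Ef*Vf + Em*(1-Vf) = 55.6
alpha_1 = (alpha_f*Ef*Vf + alpha_m*Em*(1-Vf))/E1 = 3.33 x 10^-6/K

3.33 x 10^-6/K


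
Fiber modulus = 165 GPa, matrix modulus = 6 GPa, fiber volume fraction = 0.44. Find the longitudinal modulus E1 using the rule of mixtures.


E1 = Ef*Vf + Em*(1-Vf) = 165*0.44 + 6*0.56 = 75.96 GPa

75.96 GPa


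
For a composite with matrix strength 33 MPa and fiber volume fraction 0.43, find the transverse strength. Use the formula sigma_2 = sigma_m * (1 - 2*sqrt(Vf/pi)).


factor = 1 - 2*sqrt(0.43/pi) = 0.2601
sigma_2 = 33 * 0.2601 = 8.58 MPa

8.58 MPa


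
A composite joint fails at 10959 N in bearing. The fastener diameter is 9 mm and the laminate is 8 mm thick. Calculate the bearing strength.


sigma_br = F/(d*h) = 10959/(9*8) = 152.2 MPa

152.2 MPa


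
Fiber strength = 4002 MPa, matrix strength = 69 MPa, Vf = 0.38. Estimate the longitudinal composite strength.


sigma_1 = sigma_f*Vf + sigma_m*(1-Vf) = 4002*0.38 + 69*0.62 = 1563.5 MPa

1563.5 MPa


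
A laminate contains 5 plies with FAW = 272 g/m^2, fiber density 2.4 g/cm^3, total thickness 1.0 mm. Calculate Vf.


Vf = n * FAW / (rho_f * h * 1000) = 5 * 272 / (2.4 * 1.0 * 1000) = 0.5667

0.5667


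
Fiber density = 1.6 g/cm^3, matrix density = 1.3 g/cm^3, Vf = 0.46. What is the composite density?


rho_c = rho_f*Vf + rho_m*(1-Vf) = 1.6*0.46 + 1.3*0.54 = 1.438 g/cm^3

1.438 g/cm^3


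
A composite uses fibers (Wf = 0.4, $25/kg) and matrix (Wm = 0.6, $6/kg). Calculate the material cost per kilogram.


Cost = cost_f*Wf + cost_m*Wm = 25*0.4 + 6*0.6 = $13.6/kg

$13.6/kg


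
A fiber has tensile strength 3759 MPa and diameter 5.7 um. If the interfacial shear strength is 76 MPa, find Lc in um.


Lc = sigma_f * d / (2 * tau_i) = 3759 * 5.7 / (2 * 76) = 141.0 um

141.0 um


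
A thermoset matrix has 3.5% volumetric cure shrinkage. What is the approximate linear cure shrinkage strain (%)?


Linear shrinkage ≈ vol_shrink/3 = 3.5/3 = 1.167%

1.167%


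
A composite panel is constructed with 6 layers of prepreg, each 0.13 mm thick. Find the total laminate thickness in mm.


h = n * t_ply = 6 * 0.13 = 0.78 mm

0.78 mm


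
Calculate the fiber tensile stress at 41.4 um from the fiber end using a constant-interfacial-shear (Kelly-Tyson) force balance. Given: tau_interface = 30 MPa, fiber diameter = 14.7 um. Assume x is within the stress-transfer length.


Force balance: sigma_f * (pi*d^2/4) = tau * (pi*d) * x  ->  sigma_f = 4 * tau * x / d
sigma_f = 4 * 30 * 41.4 / 14.7 = 338.0 MPa

338.0 MPa


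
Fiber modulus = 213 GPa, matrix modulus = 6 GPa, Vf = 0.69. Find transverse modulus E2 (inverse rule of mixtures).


1/E2 = Vf/Ef + (1-Vf)/Em = 0.69/213 + 0.31/6
E2 = 18.21 GPa

18.21 GPa


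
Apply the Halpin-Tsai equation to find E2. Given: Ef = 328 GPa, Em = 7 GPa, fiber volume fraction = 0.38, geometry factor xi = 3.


eta = (Ef/Em - 1)/(Ef/Em + xi) = (46.8571 - 1)/(46.8571 + 3) = 0.9198
E2 = Em*(1+xi*eta*Vf)/(1-eta*Vf) = 22.04 GPa

22.04 GPa


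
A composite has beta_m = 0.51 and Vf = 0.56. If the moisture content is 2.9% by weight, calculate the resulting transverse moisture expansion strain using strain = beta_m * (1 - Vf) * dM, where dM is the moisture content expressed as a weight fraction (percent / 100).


dM = 2.9/100 = 0.029
strain = beta_m * (1-Vf) * dM = 0.51 * 0.44 * 0.029 = 0.0065076

0.0065076


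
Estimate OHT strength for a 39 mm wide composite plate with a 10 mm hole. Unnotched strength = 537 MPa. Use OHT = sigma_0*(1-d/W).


OHT = sigma_0*(1-d/W) = 537*(1-10/39) = 399.3 MPa

399.3 MPa


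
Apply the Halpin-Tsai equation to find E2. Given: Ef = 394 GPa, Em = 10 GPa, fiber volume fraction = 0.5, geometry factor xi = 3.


eta = (Ef/Em - 1)/(Ef/Em + xi) = (39.4 - 1)/(39.4 + 3) = 0.9057
E2 = Em*(1+xi*eta*Vf)/(1-eta*Vf) = 43.1 GPa

43.1 GPa


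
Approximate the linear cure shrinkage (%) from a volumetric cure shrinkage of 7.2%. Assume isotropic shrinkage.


Linear shrinkage ≈ vol_shrink/3 = 7.2/3 = 2.4%

2.4%


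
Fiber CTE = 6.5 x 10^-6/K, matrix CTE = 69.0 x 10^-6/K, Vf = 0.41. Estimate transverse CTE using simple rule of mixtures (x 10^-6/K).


alpha_2 = alpha_f*Vf + alpha_m*(1-Vf) = 6.5*0.41 + 69.0*0.59 = 43.4 x 10^-6/K

43.4 x 10^-6/K


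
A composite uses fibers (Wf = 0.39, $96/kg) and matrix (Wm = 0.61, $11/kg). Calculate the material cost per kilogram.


Cost = cost_f*Wf + cost_m*Wm = 96*0.39 + 11*0.61 = $44.15/kg

$44.15/kg


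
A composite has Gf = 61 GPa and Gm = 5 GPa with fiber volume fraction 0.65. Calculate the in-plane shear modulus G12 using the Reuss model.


1/G12 = Vf/Gf + (1-Vf)/Gm = 0.65/61 + 0.35/5
G12 = 12.4 GPa

12.4 GPa


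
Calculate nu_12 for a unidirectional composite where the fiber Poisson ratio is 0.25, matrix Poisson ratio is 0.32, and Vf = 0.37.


nu_12 = nu_f*Vf + nu_m*(1-Vf) = 0.25*0.37 + 0.32*0.63 = 0.2941

0.2941


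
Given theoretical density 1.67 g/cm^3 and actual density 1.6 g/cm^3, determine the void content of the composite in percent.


Void% = (rho_theo - rho_actual)/rho_theo * 100 = (1.67 - 1.6)/1.67 * 100 = 4.19%

4.19%


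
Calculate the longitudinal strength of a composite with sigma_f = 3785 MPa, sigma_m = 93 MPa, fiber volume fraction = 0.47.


sigma_1 = sigma_f*Vf + sigma_m*(1-Vf) = 3785*0.47 + 93*0.53 = 1828.2 MPa

1828.2 MPa


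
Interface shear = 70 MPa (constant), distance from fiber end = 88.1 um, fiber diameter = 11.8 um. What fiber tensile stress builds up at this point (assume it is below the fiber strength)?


Force balance: sigma_f * (pi*d^2/4) = tau * (pi*d) * x  ->  sigma_f = 4 * tau * x / d
sigma_f = 4 * 70 * 88.1 / 11.8 = 2090.5 MPa

2090.5 MPa


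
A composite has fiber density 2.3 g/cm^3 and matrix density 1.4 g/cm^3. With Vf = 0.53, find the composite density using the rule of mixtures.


rho_c = rho_f*Vf + rho_m*(1-Vf) = 2.3*0.53 + 1.4*0.47 = 1.877 g/cm^3

1.877 g/cm^3


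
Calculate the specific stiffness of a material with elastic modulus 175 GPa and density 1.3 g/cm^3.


Specific stiffness = E/rho = 175/1.3 = 134.6 GPa/(g/cm^3)

134.6 GPa/(g/cm^3)


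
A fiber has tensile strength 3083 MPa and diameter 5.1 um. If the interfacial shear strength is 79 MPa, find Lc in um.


Lc = sigma_f * d / (2 * tau_i) = 3083 * 5.1 / (2 * 79) = 99.5 um

99.5 um


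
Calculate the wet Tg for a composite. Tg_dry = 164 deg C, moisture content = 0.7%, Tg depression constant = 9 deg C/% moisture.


Tg_wet = Tg_dry - k*moisture = 164 - 9*0.7 = 157.7 deg C

157.7 deg C


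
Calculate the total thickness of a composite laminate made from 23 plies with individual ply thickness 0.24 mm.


h = n * t_ply = 23 * 0.24 = 5.52 mm

5.52 mm


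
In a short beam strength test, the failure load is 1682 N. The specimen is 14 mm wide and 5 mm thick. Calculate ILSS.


ILSS = 3F/(4bh) = 3*1682/(4*14*5) = 18.02 MPa

18.02 MPa


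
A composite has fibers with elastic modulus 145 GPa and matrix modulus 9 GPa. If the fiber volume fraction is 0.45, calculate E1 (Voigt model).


E1 = Ef*Vf + Em*(1-Vf) = 145*0.45 + 9*0.55 = 70.2 GPa

70.2 GPa


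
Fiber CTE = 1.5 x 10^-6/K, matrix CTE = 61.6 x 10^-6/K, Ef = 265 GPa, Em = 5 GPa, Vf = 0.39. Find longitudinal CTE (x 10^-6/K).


E1 = Ef*Vf + Em*(1-Vf) = 106.4
alpha_1 = (alpha_f*Ef*Vf + alpha_m*Em*(1-Vf))/E1 = 3.22 x 10^-6/K

3.22 x 10^-6/K


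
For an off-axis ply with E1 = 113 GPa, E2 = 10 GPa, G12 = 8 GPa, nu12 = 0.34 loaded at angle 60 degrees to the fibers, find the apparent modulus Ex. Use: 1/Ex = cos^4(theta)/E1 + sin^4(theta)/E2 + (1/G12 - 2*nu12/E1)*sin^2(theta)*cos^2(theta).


cos^4(60) = 0.0625, sin^4(60) = 0.5625, sin^2(60)*cos^2(60) = 0.1875
1/G12 - 2*nu12/E1 = 1/8 - 2*0.34/113 = 0.118982 GPa^-1
1/Ex = 0.0625/113 + 0.5625/10 + 0.118982*0.1875 = 0.0791123 GPa^-1
Ex = 12.64 GPa

12.64 GPa


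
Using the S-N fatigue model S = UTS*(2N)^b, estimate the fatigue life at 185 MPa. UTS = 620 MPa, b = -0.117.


N = 0.5 * (S/UTS)^(1/b) = 0.5 * (185/620)^(1/-0.117) = 15418.0518 cycles

15418.0518 cycles


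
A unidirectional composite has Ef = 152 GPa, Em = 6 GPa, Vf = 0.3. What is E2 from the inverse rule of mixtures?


1/E2 = Vf/Ef + (1-Vf)/Em = 0.3/152 + 0.7/6
E2 = 8.43 GPa

8.43 GPa


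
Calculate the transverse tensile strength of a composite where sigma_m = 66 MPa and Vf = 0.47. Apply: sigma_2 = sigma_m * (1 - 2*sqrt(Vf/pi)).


factor = 1 - 2*sqrt(0.47/pi) = 0.2264
sigma_2 = 66 * 0.2264 = 14.94 MPa

14.94 MPa


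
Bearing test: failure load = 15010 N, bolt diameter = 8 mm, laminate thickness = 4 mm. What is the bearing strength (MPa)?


sigma_br = F/(d*h) = 15010/(8*4) = 469.1 MPa

469.1 MPa


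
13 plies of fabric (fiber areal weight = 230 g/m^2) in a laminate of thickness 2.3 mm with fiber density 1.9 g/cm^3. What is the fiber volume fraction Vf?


Vf = n * FAW / (rho_f * h * 1000) = 13 * 230 / (1.9 * 2.3 * 1000) = 0.6842

0.6842


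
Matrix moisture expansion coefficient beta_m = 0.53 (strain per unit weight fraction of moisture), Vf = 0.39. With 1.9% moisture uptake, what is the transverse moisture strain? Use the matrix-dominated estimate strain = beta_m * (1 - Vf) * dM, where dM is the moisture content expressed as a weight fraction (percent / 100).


dM = 1.9/100 = 0.019
strain = beta_m * (1-Vf) * dM = 0.53 * 0.61 * 0.019 = 0.0061427

0.0061427


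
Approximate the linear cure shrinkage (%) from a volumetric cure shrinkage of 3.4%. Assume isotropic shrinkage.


Linear shrinkage ≈ vol_shrink/3 = 3.4/3 = 1.133%

1.133%


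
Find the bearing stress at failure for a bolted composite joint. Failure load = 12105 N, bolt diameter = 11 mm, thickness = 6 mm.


sigma_br = F/(d*h) = 12105/(11*6) = 183.4 MPa

183.4 MPa


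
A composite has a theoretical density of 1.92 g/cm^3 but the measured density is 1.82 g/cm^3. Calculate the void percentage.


Void% = (rho_theo - rho_actual)/rho_theo * 100 = (1.92 - 1.82)/1.92 * 100 = 5.21%

5.21%


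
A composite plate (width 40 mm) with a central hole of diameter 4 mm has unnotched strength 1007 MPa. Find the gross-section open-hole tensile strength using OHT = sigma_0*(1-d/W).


OHT = sigma_0*(1-d/W) = 1007*(1-4/40) = 906.3 MPa

906.3 MPa


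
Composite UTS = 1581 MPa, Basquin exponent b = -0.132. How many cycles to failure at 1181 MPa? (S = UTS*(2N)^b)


N = 0.5 * (S/UTS)^(1/b) = 0.5 * (1181/1581)^(1/-0.132) = 4.5570 cycles

4.5570 cycles


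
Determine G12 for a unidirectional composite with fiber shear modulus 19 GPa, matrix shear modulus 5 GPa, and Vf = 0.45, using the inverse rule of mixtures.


1/G12 = Vf/Gf + (1-Vf)/Gm = 0.45/19 + 0.55/5
G12 = 7.48 GPa

7.48 GPa


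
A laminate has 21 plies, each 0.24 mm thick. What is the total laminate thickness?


h = n * t_ply = 21 * 0.24 = 5.04 mm

5.04 mm


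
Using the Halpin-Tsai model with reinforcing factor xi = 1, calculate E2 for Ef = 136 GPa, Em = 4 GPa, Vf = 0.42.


eta = (Ef/Em - 1)/(Ef/Em + xi) = (34.0 - 1)/(34.0 + 1) = 0.9429
E2 = Em*(1+xi*eta*Vf)/(1-eta*Vf) = 9.25 GPa

9.25 GPa


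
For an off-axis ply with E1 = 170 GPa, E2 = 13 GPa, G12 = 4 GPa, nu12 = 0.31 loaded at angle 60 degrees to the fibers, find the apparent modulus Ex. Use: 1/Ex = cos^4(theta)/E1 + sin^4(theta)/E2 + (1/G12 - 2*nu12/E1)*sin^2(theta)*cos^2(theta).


cos^4(60) = 0.0625, sin^4(60) = 0.5625, sin^2(60)*cos^2(60) = 0.1875
1/G12 - 2*nu12/E1 = 1/4 - 2*0.31/170 = 0.246353 GPa^-1
1/Ex = 0.0625/170 + 0.5625/13 + 0.246353*0.1875 = 0.0898281 GPa^-1
Ex = 11.13 GPa

11.13 GPa


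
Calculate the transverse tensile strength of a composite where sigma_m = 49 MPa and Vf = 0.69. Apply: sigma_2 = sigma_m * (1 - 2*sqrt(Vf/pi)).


factor = 1 - 2*sqrt(0.69/pi) = 0.0627
sigma_2 = 49 * 0.0627 = 3.07 MPa

3.07 MPa


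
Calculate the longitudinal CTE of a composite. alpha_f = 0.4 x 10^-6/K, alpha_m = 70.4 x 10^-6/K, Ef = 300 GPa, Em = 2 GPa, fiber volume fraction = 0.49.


E1 = Ef*Vf + Em*(1-Vf) = 148.02
alpha_1 = (alpha_f*Ef*Vf + alpha_m*Em*(1-Vf))/E1 = 0.88 x 10^-6/K

0.88 x 10^-6/K


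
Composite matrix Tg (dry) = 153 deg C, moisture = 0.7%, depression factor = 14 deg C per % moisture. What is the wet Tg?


Tg_wet = Tg_dry - k*moisture = 153 - 14*0.7 = 143.2 deg C

143.2 deg C


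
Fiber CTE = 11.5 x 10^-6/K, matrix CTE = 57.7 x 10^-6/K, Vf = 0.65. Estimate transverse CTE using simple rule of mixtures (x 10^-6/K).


alpha_2 = alpha_f*Vf + alpha_m*(1-Vf) = 11.5*0.65 + 57.7*0.35 = 27.7 x 10^-6/K

27.7 x 10^-6/K


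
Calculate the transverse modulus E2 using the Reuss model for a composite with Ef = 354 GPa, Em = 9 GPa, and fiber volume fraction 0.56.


1/E2 = Vf/Ef + (1-Vf)/Em = 0.56/354 + 0.44/9
E2 = 19.81 GPa

19.81 GPa


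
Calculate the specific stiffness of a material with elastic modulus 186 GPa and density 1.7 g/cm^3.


Specific stiffness = E/rho = 186/1.7 = 109.4 GPa/(g/cm^3)

109.4 GPa/(g/cm^3)


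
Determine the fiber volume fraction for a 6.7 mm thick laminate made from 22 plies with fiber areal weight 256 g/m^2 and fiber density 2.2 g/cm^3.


Vf = n * FAW / (rho_f * h * 1000) = 22 * 256 / (2.2 * 6.7 * 1000) = 0.3821

0.3821


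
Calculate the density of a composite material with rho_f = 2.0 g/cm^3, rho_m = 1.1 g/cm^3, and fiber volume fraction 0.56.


rho_c = rho_f*Vf + rho_m*(1-Vf) = 2.0*0.56 + 1.1*0.44 = 1.604 g/cm^3

1.604 g/cm^3


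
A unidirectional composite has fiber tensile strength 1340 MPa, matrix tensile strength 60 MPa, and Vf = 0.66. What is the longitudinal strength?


sigma_1 = sigma_f*Vf + sigma_m*(1-Vf) = 1340*0.66 + 60*0.34 = 904.8 MPa

904.8 MPa


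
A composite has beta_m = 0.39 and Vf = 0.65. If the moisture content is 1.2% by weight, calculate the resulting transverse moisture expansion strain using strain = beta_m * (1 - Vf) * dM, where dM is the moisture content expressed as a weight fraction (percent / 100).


dM = 1.2/100 = 0.012
strain = beta_m * (1-Vf) * dM = 0.39 * 0.35 * 0.012 = 0.001638

0.001638


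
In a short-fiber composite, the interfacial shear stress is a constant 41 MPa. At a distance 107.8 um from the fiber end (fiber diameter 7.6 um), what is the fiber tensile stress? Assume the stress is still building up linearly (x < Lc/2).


Force balance: sigma_f * (pi*d^2/4) = tau * (pi*d) * x  ->  sigma_f = 4 * tau * x / d
sigma_f = 4 * 41 * 107.8 / 7.6 = 2326.2 MPa

2326.2 MPa


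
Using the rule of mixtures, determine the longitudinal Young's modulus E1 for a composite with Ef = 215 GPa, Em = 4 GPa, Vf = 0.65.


E1 = Ef*Vf + Em*(1-Vf) = 215*0.65 + 4*0.35 = 141.15 GPa

141.15 GPa


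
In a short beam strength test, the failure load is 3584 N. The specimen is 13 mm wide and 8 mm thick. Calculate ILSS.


ILSS = 3F/(4bh) = 3*3584/(4*13*8) = 25.85 MPa

25.85 MPa


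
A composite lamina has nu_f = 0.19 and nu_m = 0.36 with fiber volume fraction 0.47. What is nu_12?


nu_12 = nu_f*Vf + nu_m*(1-Vf) = 0.19*0.47 + 0.36*0.53 = 0.2801

0.2801


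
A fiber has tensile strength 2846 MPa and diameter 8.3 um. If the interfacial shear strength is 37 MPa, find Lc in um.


Lc = sigma_f * d / (2 * tau_i) = 2846 * 8.3 / (2 * 37) = 319.2 um

319.2 um


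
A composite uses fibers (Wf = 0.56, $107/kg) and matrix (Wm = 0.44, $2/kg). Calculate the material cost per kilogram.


Cost = cost_f*Wf + cost_m*Wm = 107*0.56 + 2*0.44 = $60.8/kg

$60.8/kg


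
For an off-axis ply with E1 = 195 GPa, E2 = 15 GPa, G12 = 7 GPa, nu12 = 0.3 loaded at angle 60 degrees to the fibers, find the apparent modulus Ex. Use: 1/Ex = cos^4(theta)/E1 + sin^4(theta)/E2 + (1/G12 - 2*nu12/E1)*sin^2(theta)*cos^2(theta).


cos^4(60) = 0.0625, sin^4(60) = 0.5625, sin^2(60)*cos^2(60) = 0.1875
1/G12 - 2*nu12/E1 = 1/7 - 2*0.3/195 = 0.13978 GPa^-1
1/Ex = 0.0625/195 + 0.5625/15 + 0.13978*0.1875 = 0.0640293 GPa^-1
Ex = 15.62 GPa

15.62 GPa


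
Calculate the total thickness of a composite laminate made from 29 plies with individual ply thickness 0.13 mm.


h = n * t_ply = 29 * 0.13 = 3.77 mm

3.77 mm


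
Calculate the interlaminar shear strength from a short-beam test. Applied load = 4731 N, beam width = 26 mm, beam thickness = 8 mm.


ILSS = 3F/(4bh) = 3*4731/(4*26*8) = 17.06 MPa

17.06 MPa


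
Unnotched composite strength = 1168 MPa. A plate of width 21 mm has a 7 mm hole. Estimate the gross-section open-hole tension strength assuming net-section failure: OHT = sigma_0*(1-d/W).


OHT = sigma_0*(1-d/W) = 1168*(1-7/21) = 778.7 MPa

778.7 MPa


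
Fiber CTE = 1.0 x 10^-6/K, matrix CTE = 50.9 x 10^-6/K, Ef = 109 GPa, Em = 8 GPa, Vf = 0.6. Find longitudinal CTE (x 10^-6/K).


E1 = Ef*Vf + Em*(1-Vf) = 68.6
alpha_1 = (alpha_f*Ef*Vf + alpha_m*Em*(1-Vf))/E1 = 3.33 x 10^-6/K

3.33 x 10^-6/K


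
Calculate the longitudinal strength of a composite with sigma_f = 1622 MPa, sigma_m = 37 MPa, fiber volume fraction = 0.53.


sigma_1 = sigma_f*Vf + sigma_m*(1-Vf) = 1622*0.53 + 37*0.47 = 877.1 MPa

877.1 MPa


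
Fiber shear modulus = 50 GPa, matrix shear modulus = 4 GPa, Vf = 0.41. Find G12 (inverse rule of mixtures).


1/G12 = Vf/Gf + (1-Vf)/Gm = 0.41/50 + 0.59/4
G12 = 6.42 GPa

6.42 GPa


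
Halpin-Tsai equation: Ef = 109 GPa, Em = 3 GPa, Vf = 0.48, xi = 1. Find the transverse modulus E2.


eta = (Ef/Em - 1)/(Ef/Em + xi) = (36.3333 - 1)/(36.3333 + 1) = 0.9464
E2 = Em*(1+xi*eta*Vf)/(1-eta*Vf) = 7.99 GPa

7.99 GPa


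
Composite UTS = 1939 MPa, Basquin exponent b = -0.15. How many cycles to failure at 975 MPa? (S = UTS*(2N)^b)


N = 0.5 * (S/UTS)^(1/b) = 0.5 * (975/1939)^(1/-0.15) = 48.9168 cycles

48.9168 cycles


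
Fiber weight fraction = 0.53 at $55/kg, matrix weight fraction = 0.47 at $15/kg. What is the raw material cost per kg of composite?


Cost = cost_f*Wf + cost_m*Wm = 55*0.53 + 15*0.47 = $36.2/kg

$36.2/kg


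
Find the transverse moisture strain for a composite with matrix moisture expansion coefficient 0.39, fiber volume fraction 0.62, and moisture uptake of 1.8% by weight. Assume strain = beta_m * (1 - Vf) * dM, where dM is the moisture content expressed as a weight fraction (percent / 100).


dM = 1.8/100 = 0.018
strain = beta_m * (1-Vf) * dM = 0.39 * 0.38 * 0.018 = 0.0026676

0.0026676


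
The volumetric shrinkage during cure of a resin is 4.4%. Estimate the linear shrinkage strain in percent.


Linear shrinkage ≈ vol_shrink/3 = 4.4/3 = 1.467%

1.467%


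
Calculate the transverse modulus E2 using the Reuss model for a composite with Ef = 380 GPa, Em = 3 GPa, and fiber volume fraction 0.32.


1/E2 = Vf/Ef + (1-Vf)/Em = 0.32/380 + 0.68/3
E2 = 4.4 GPa

4.4 GPa


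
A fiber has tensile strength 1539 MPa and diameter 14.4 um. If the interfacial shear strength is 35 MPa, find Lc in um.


Lc = sigma_f * d / (2 * tau_i) = 1539 * 14.4 / (2 * 35) = 316.6 um

316.6 um


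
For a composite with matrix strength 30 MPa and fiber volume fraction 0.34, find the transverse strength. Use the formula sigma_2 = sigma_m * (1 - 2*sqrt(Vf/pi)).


factor = 1 - 2*sqrt(0.34/pi) = 0.342
sigma_2 = 30 * 0.342 = 10.26 MPa

10.26 MPa


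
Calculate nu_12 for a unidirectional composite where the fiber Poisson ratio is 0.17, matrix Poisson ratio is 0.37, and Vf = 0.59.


nu_12 = nu_f*Vf + nu_m*(1-Vf) = 0.17*0.59 + 0.37*0.41 = 0.252

0.252


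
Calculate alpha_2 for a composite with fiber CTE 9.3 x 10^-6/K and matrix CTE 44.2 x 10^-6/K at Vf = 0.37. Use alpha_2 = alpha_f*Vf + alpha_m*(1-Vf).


alpha_2 = alpha_f*Vf + alpha_m*(1-Vf) = 9.3*0.37 + 44.2*0.63 = 31.3 x 10^-6/K

31.3 x 10^-6/K


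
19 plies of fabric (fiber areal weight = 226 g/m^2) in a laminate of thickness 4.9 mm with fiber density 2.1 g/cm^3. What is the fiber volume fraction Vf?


Vf = n * FAW / (rho_f * h * 1000) = 19 * 226 / (2.1 * 4.9 * 1000) = 0.4173

0.4173


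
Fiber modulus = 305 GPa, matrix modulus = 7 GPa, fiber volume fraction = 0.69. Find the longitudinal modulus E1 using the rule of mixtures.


E1 = Ef*Vf + Em*(1-Vf) = 305*0.69 + 7*0.31 = 212.62 GPa

212.62 GPa


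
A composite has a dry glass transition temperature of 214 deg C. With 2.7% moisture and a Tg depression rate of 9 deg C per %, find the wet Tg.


Tg_wet = Tg_dry - k*moisture = 214 - 9*2.7 = 189.7 deg C

189.7 deg C


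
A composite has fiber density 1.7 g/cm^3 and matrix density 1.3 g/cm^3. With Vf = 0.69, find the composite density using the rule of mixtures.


rho_c = rho_f*Vf + rho_m*(1-Vf) = 1.7*0.69 + 1.3*0.31 = 1.576 g/cm^3

1.576 g/cm^3


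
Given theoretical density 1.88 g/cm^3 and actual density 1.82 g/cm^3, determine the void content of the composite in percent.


Void% = (rho_theo - rho_actual)/rho_theo * 100 = (1.88 - 1.82)/1.88 * 100 = 3.19%

3.19%


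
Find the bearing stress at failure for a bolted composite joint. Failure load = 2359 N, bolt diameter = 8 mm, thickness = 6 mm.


sigma_br = F/(d*h) = 2359/(8*6) = 49.1 MPa

49.1 MPa


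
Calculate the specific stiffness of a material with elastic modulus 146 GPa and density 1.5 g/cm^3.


Specific stiffness = E/rho = 146/1.5 = 97.3 GPa/(g/cm^3)

97.3 GPa/(g/cm^3)


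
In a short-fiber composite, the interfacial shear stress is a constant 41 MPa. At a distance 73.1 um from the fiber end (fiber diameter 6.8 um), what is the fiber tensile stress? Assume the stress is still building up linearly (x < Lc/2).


Force balance: sigma_f * (pi*d^2/4) = tau * (pi*d) * x  ->  sigma_f = 4 * tau * x / d
sigma_f = 4 * 41 * 73.1 / 6.8 = 1763.0 MPa

1763.0 MPa


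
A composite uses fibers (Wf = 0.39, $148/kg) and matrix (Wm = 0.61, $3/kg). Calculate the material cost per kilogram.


Cost = cost_f*Wf + cost_m*Wm = 148*0.39 + 3*0.61 = $59.55/kg

$59.55/kg


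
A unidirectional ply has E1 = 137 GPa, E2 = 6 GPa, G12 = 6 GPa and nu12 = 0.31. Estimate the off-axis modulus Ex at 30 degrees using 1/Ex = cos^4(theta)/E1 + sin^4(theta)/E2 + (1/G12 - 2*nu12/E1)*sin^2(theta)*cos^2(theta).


cos^4(30) = 0.5625, sin^4(30) = 0.0625, sin^2(30)*cos^2(30) = 0.1875
1/G12 - 2*nu12/E1 = 1/6 - 2*0.31/137 = 0.162141 GPa^-1
1/Ex = 0.5625/137 + 0.0625/6 + 0.162141*0.1875 = 0.044924 GPa^-1
Ex = 22.26 GPa

22.26 GPa


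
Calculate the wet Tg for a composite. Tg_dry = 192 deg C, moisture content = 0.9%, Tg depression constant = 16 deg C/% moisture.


Tg_wet = Tg_dry - k*moisture = 192 - 16*0.9 = 177.6 deg C

177.6 deg C


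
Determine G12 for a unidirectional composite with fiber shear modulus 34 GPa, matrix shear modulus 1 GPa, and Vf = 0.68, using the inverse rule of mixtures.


1/G12 = Vf/Gf + (1-Vf)/Gm = 0.68/34 + 0.32/1
G12 = 2.94 GPa

2.94 GPa


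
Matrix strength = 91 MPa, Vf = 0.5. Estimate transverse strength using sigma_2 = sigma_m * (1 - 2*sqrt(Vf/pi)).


factor = 1 - 2*sqrt(0.5/pi) = 0.2021
sigma_2 = 91 * 0.2021 = 18.39 MPa

18.39 MPa


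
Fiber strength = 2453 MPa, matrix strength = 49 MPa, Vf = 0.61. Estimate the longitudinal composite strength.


sigma_1 = sigma_f*Vf + sigma_m*(1-Vf) = 2453*0.61 + 49*0.39 = 1515.4 MPa

1515.4 MPa


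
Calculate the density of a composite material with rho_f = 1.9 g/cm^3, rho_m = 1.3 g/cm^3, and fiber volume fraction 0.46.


rho_c = rho_f*Vf + rho_m*(1-Vf) = 1.9*0.46 + 1.3*0.54 = 1.576 g/cm^3

1.576 g/cm^3


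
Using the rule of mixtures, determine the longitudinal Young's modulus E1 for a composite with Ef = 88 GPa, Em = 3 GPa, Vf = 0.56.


E1 = Ef*Vf + Em*(1-Vf) = 88*0.56 + 3*0.44 = 50.6 GPa

50.6 GPa


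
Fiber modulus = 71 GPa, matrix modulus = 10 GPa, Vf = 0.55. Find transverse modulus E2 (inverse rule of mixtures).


1/E2 = Vf/Ef + (1-Vf)/Em = 0.55/71 + 0.45/10
E2 = 18.96 GPa

18.96 GPa


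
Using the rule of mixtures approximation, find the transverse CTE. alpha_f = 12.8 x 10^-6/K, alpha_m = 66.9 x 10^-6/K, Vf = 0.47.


alpha_2 = alpha_f*Vf + alpha_m*(1-Vf) = 12.8*0.47 + 66.9*0.53 = 41.5 x 10^-6/K

41.5 x 10^-6/K


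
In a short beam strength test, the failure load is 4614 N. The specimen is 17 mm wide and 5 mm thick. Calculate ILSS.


ILSS = 3F/(4bh) = 3*4614/(4*17*5) = 40.71 MPa

40.71 MPa


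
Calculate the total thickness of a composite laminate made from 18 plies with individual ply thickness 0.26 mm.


h = n * t_ply = 18 * 0.26 = 4.68 mm

4.68 mm


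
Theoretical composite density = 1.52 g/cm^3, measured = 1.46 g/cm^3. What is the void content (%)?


Void% = (rho_theo - rho_actual)/rho_theo * 100 = (1.52 - 1.46)/1.52 * 100 = 3.95%

3.95%


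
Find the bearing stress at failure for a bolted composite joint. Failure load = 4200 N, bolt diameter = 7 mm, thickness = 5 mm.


sigma_br = F/(d*h) = 4200/(7*5) = 120.0 MPa

120.0 MPa


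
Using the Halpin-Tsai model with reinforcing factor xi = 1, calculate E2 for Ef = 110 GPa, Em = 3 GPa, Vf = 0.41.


eta = (Ef/Em - 1)/(Ef/Em + xi) = (36.6667 - 1)/(36.6667 + 1) = 0.9469
E2 = Em*(1+xi*eta*Vf)/(1-eta*Vf) = 6.81 GPa

6.81 GPa
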